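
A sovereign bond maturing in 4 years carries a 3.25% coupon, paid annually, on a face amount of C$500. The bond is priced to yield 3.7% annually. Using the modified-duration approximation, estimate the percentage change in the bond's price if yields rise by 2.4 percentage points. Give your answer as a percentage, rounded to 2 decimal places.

-8.83%

Periodic yield y = 0.037. Modified duration first:
  t   CF        PV=CF/(1+0.037)^t    t·PV
  1        16.25        15.6702        15.6702
  2        16.25        15.1111        30.2222
  3        16.25        14.5719        43.7158
  4       516.25       446.4214     1,785.6857
  Σ                    491.7747     1,875.2939
P = 491.7747; D_Mac = 3.81332 yrs; D_mod = 3.81332/(1+0.037) = 3.67726 yrs.
ΔP/P ≈ -D_mod · Δy = -3.67726 × (+0.024) = -0.088254 = -8.8254%.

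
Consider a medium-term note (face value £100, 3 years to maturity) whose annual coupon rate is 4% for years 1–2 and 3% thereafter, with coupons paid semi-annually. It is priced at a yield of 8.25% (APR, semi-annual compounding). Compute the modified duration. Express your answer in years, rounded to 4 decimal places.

Periodic yield y = 0.04125. First find Macaulay duration:
  t   CF        PV=CF/(1+0.04125)^t    t·PV
  1         2.00         1.9208         1.9208
  2         2.00         1.8447         3.6894
  3         2.00         1.7716         5.3148
  4         2.00         1.7014         6.8057
  5         1.50         1.2255         6.1275
  6       101.50        79.6409       477.8452
  Σ                     88.1048       501.7033
P = 88.1048; Macaulay duration = 501.7033 / 88.1048 = 5.69439 half-year periods = 2.84720 years.
Modified duration = D_Mac / (1 + y) = 2.84720 / 1.04125 = 2.73440 years.

2.7344 years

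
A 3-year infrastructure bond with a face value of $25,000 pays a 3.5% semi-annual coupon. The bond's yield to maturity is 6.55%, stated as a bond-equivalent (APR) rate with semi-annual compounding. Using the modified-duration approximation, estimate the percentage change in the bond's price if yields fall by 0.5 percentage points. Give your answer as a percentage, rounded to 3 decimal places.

Periodic yield y = 0.03275. Modified duration first:
  t   CF        PV=CF/(1+0.03275)^t    t·PV
  1       437.50       423.6262       423.6262
  2       437.50       410.1924       820.3849
  3       437.50       397.1846     1,191.5539
  4       437.50       384.5893     1,538.3574
  5       437.50       372.3935     1,861.9673
  6    25,437.50    20,965.4025   125,792.4150
  Σ                 22,953.3886   131,628.3047
P = 22,953.3886; D_Mac = 5.73459 half-year periods = 2.86730 yrs; D_mod = 2.86730/(1+0.03275) = 2.77637 yrs.
ΔP/P ≈ -D_mod · Δy = -2.77637 × (-0.005) = +0.013882 = +1.3882%.

+1.388%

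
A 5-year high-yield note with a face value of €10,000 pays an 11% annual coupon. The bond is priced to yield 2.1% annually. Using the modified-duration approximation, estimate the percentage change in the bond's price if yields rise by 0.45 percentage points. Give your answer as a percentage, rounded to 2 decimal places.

-1.88%

Periodic yield y = 0.021. Modified duration first:
  t   CF        PV=CF/(1+0.021)^t    t·PV
  1     1,100.00     1,077.3751     1,077.3751
  2     1,100.00     1,055.2156     2,110.4312
  3     1,100.00     1,033.5118     3,100.5355
  4     1,100.00     1,012.2545     4,049.0180
  5    11,100.00    10,004.4742    50,022.3710
  Σ                 14,182.8313    60,359.7308
P = 14,182.8313; D_Mac = 4.25583 yrs; D_mod = 4.25583/(1+0.021) = 4.16830 yrs.
ΔP/P ≈ -D_mod · Δy = -4.16830 × (+0.0045) = -0.018757 = -1.8757%.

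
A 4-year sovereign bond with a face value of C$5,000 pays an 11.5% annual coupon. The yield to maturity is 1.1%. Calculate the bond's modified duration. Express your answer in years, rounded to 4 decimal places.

3.4794 years

Periodic yield y = 0.011. First find Macaulay duration:
  t   CF        PV=CF/(1+0.011)^t    t·PV
  1       575.00       568.7438       568.7438
  2       575.00       562.5557     1,125.1114
  3       575.00       556.4349     1,669.3048
  4     5,575.00     5,336.3002    21,345.2006
  Σ                  7,024.0346    24,708.3606
P = 7,024.0346; Macaulay duration = 24,708.3606 / 7,024.0346 = 3.51769 years.
Modified duration = D_Mac / (1 + y) = 3.51769 / 1.011 = 3.47941 years.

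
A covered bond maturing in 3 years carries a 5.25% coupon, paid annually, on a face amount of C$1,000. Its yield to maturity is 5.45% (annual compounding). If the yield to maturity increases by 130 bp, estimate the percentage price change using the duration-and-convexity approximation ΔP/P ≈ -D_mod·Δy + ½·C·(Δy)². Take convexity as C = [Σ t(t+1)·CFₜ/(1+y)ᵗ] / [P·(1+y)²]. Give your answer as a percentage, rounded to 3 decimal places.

With y = 0.0545:
  t   CF        PV=CF/(1+0.0545)^t    t·PV        t(t+1)·PV
  1        52.50        49.7866        49.7866          99.5733
  2        52.50        47.2135        94.4270         283.2810
  3     1,052.50       897.5990     2,692.7970      10,771.1878
  Σ                    994.5991     2,837.0106      11,154.0420
P = 994.5991; D_Mac = 2.85242 yrs; D_mod = 2.70499 yrs; C = 10.08535.
Duration effect: -2.70499 × (+0.013) = -0.035165
Convexity effect: 0.5 × 10.08535 × (0.013)² = +0.0008522
ΔP/P ≈ -0.035165 + 0.0008522 = -0.034313 = -3.4313%.

-3.431%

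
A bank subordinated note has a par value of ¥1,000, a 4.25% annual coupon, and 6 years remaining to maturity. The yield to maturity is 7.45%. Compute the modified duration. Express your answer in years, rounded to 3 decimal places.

Periodic yield y = 0.0745. First find Macaulay duration:
  t   CF        PV=CF/(1+0.0745)^t    t·PV
  1        42.50        39.5533        39.5533
  2        42.50        36.8109        73.6217
  3        42.50        34.2586       102.7758
  4        42.50        31.8833       127.5332
  5        42.50        29.6727       148.3634
  6     1,042.50       677.3881     4,064.3284
  Σ                    849.5668     4,556.1759
P = 849.5668; Macaulay duration = 4,556.1759 / 849.5668 = 5.36294 years.
Modified duration = D_Mac / (1 + y) = 5.36294 / 1.0745 = 4.99110 years.

4.991 years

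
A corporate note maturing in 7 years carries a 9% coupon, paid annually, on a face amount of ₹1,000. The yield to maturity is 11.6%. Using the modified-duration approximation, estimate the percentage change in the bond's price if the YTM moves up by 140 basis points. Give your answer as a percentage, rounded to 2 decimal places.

-6.74%

Periodic yield y = 0.116. Modified duration first:
  t   CF        PV=CF/(1+0.116)^t    t·PV
  1        90.00        80.6452        80.6452
  2        90.00        72.2627       144.5254
  3        90.00        64.7515       194.2545
  4        90.00        58.0211       232.0843
  5        90.00        51.9902       259.9510
  6        90.00        46.5862       279.5172
  7     1,090.00       505.5652     3,538.9561
  Σ                    879.8220     4,729.9337
P = 879.8220; D_Mac = 5.37601 yrs; D_mod = 5.37601/(1+0.116) = 4.81722 yrs.
ΔP/P ≈ -D_mod · Δy = -4.81722 × (+0.014) = -0.067441 = -6.7441%.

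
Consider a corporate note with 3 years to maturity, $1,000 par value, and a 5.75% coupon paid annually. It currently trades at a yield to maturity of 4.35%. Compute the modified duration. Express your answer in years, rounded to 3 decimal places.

Periodic yield y = 0.0435. First find Macaulay duration:
  t   CF        PV=CF/(1+0.0435)^t    t·PV
  1        57.50        55.1030        55.1030
  2        57.50        52.8060       105.6119
  3     1,057.50       930.6856     2,792.0569
  Σ                  1,038.5946     2,952.7719
P = 1,038.5946; Macaulay duration = 2,952.7719 / 1,038.5946 = 2.84305 years.
Modified duration = D_Mac / (1 + y) = 2.84305 / 1.0435 = 2.72453 years.

2.725 years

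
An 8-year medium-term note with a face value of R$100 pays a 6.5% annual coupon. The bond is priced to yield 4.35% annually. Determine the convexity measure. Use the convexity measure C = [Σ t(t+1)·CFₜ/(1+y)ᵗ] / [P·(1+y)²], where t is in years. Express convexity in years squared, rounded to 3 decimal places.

50.794

With y = 0.0435:
  t   CF        PV=CF/(1+0.0435)^t    t·PV        t(t+1)·PV
  1         6.50         6.2290         6.2290          12.4581
  2         6.50         5.9694        11.9387          35.8162
  3         6.50         5.7205        17.1616          68.6463
  4         6.50         5.4821        21.9282         109.6411
  5         6.50         5.2535        26.2676         157.6059
  6         6.50         5.0345        30.2072         211.4501
  7         6.50         4.8247        33.7726         270.1806
  8       106.50        75.7548       606.0382       5,454.3434
  Σ                    114.2685       753.5431       6,320.1417
P = 114.2685.
Convexity = Σ t(t+1)·PV / [P·(1+y)²] = 6,320.1417 / (114.2685 × 1.088892) = 50.79436.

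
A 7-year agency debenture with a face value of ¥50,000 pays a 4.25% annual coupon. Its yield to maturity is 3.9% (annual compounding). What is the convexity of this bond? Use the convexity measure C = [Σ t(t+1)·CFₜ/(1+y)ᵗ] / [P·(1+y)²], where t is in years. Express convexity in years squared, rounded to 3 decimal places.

44.125

With y = 0.039:
  t   CF        PV=CF/(1+0.039)^t    t·PV        t(t+1)·PV
  1     2,125.00     2,045.2358     2,045.2358       4,090.4716
  2     2,125.00     1,968.4656     3,936.9313      11,810.7939
  3     2,125.00     1,894.5771     5,683.7314      22,734.9256
  4     2,125.00     1,823.4621     7,293.8485      36,469.2423
  5     2,125.00     1,755.0165     8,775.0824      52,650.4941
  6     2,125.00     1,689.1400    10,134.8401      70,943.8804
  7    52,125.00    39,878.3550   279,148.4849   2,233,187.8796
  Σ                 51,054.2522   317,018.1543   2,431,887.6875
P = 51,054.2522.
Convexity = Σ t(t+1)·PV / [P·(1+y)²] = 2,431,887.6875 / (51,054.2522 × 1.079521) = 44.12457.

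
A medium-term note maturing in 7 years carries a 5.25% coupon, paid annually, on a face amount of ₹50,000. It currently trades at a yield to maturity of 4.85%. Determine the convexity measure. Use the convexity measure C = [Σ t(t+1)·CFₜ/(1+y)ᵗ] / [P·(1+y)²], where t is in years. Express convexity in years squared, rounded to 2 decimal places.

41.79

With y = 0.0485:
  t   CF        PV=CF/(1+0.0485)^t    t·PV        t(t+1)·PV
  1     2,625.00     2,503.5765     2,503.5765       5,007.1531
  2     2,625.00     2,387.7697     4,775.5394      14,326.6182
  3     2,625.00     2,277.3197     6,831.9591      27,327.8364
  4     2,625.00     2,171.9787     8,687.9149      43,439.5747
  5     2,625.00     2,071.5105    10,357.5524      62,145.3142
  6     2,625.00     1,975.6895    11,854.1372      82,978.9604
  7    52,625.00    37,775.7474   264,430.2315   2,115,441.8522
  Σ                 51,163.5920   309,440.9111   2,350,667.3092
P = 51,163.5920.
Convexity = Σ t(t+1)·PV / [P·(1+y)²] = 2,350,667.3092 / (51,163.5920 × 1.099352) = 41.79201.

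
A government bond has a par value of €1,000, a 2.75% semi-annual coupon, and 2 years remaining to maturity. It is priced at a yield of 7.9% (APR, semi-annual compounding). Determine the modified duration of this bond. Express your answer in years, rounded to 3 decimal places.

1.883 years

Periodic yield y = 0.0395. First find Macaulay duration:
  t   CF        PV=CF/(1+0.0395)^t    t·PV
  1        13.75        13.2275        13.2275
  2        13.75        12.7249        25.4498
  3        13.75        12.2413        36.7240
  4     1,013.75       868.2262     3,472.9048
  Σ                    906.4200     3,548.3062
P = 906.4200; Macaulay duration = 3,548.3062 / 906.4200 = 3.91464 half-year periods = 1.95732 years.
Modified duration = D_Mac / (1 + y) = 1.95732 / 1.0395 = 1.88294 years.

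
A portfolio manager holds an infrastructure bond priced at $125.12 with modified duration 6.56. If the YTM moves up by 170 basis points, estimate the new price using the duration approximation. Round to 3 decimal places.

$111.167

Duration approximation: ΔP/P ≈ -D_mod · Δy = -6.56 × (+0.017) = -0.111520.
New price ≈ 125.12 × (1 - 0.111520) = 111.1666176.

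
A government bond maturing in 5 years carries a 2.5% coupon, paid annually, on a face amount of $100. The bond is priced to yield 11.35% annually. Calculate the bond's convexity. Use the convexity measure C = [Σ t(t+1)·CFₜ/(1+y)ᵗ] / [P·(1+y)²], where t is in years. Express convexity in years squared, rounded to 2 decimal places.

22.28

With y = 0.1135:
  t   CF        PV=CF/(1+0.1135)^t    t·PV        t(t+1)·PV
  1         2.50         2.2452         2.2452           4.4903
  2         2.50         2.0163         4.0326          12.0979
  3         2.50         1.8108         5.4324          21.7295
  4         2.50         1.6262         6.5049          32.5244
  5       102.50        59.8788       299.3938       1,796.3626
  Σ                     67.5773       317.6088       1,867.2048
P = 67.5773.
Convexity = Σ t(t+1)·PV / [P·(1+y)²] = 1,867.2048 / (67.5773 × 1.239882) = 22.28491.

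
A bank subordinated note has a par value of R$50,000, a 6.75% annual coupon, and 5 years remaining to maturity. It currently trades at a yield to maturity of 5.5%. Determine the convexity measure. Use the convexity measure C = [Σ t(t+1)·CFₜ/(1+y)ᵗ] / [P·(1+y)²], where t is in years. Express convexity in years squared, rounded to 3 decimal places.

22.837

With y = 0.055:
  t   CF        PV=CF/(1+0.055)^t    t·PV        t(t+1)·PV
  1     3,375.00     3,199.0521     3,199.0521       6,398.1043
  2     3,375.00     3,032.2769     6,064.5538      18,193.6614
  3     3,375.00     2,874.1961     8,622.5883      34,490.3534
  4     3,375.00     2,724.3565    10,897.4260      54,487.1302
  5    53,375.00    40,839.0461   204,195.2307   1,225,171.3841
  Σ                 52,668.9278   232,978.8510   1,338,740.6333
P = 52,668.9278.
Convexity = Σ t(t+1)·PV / [P·(1+y)²] = 1,338,740.6333 / (52,668.9278 × 1.113025) = 22.83689.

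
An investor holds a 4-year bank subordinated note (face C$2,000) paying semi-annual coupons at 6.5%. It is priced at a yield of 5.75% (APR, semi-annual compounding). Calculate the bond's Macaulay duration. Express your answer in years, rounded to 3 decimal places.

Periodic yield y = 0.02875. Discount each cash flow and weight by its period:
  t   CF        PV=CF/(1+0.02875)^t    t·PV
  1        65.00        63.1835        63.1835
  2        65.00        61.4177       122.8354
  3        65.00        59.7013       179.1039
  4        65.00        58.0329       232.1314
  5        65.00        56.4110       282.0552
  6        65.00        54.8345       329.0073
  7        65.00        53.3021       373.1148
  8     2,065.00     1,646.0434    13,168.3469
  Σ                  2,052.9264    14,749.7784
Price P = Σ PV = 2,052.9264.
Macaulay duration = Σ(t·PV) / P = 14,749.7784 / 2,052.9264 = 7.18476 half-year periods.
In years: 7.18476 / 2 = 3.59238 years.

3.592 years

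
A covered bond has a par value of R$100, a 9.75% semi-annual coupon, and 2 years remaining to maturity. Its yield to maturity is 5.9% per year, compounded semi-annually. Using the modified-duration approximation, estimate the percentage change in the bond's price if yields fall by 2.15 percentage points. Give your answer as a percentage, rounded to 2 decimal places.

+3.91%

Periodic yield y = 0.0295. Modified duration first:
  t   CF        PV=CF/(1+0.0295)^t    t·PV
  1        4.875         4.7353         4.7353
  2        4.875         4.5996         9.1992
  3        4.875         4.4678        13.4035
  4      104.875        93.3612       373.4449
  Σ                    107.1640       400.7829
P = 107.1640; D_Mac = 3.73990 half-year periods = 1.86995 yrs; D_mod = 1.86995/(1+0.0295) = 1.81637 yrs.
ΔP/P ≈ -D_mod · Δy = -1.81637 × (-0.0215) = +0.039052 = +3.9052%.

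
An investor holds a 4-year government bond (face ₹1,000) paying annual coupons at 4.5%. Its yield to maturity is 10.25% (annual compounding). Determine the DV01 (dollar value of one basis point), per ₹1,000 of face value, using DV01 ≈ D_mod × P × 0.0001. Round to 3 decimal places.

Periodic yield y = 0.1025.
  t   CF        PV=CF/(1+0.1025)^t    t·PV
  1        45.00        40.8163        40.8163
  2        45.00        37.0216        74.0432
  3        45.00        33.5797       100.7391
  4     1,045.00       707.2971     2,829.1885
  Σ                    818.7148     3,044.7872
P = 818.7148; D_Mac = 3.71898 yrs; D_mod = 3.37323 yrs.
DV01 ≈ 3.37323 × 818.7148 × 0.0001 = 0.276171.

₹0.276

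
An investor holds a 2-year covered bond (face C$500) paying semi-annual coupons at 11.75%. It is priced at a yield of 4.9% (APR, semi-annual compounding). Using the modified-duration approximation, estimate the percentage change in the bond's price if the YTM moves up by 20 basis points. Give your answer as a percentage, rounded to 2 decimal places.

Periodic yield y = 0.0245. Modified duration first:
  t   CF        PV=CF/(1+0.0245)^t    t·PV
  1       29.375        28.6725        28.6725
  2       29.375        27.9868        55.9737
  3       29.375        27.3176        81.9527
  4      529.375       480.5245     1,922.0982
  Σ                    564.5015     2,088.6971
P = 564.5015; D_Mac = 3.70007 half-year periods = 1.85004 yrs; D_mod = 1.85004/(1+0.0245) = 1.80579 yrs.
ΔP/P ≈ -D_mod · Δy = -1.80579 × (+0.002) = -0.003612 = -0.3612%.

-0.36%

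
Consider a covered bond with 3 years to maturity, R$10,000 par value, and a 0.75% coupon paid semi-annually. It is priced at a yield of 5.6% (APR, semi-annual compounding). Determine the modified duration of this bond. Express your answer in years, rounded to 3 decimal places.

Periodic yield y = 0.028. First find Macaulay duration:
  t   CF        PV=CF/(1+0.028)^t    t·PV
  1        37.50        36.4786        36.4786
  2        37.50        35.4850        70.9700
  3        37.50        34.5185       103.5555
  4        37.50        33.5783       134.3132
  5        37.50        32.6637       163.3186
  6    10,037.50     8,504.8542    51,029.1249
  Σ                  8,677.5783    51,537.7609
P = 8,677.5783; Macaulay duration = 51,537.7609 / 8,677.5783 = 5.93919 half-year periods = 2.96959 years.
Modified duration = D_Mac / (1 + y) = 2.96959 / 1.028 = 2.88871 years.

2.889 years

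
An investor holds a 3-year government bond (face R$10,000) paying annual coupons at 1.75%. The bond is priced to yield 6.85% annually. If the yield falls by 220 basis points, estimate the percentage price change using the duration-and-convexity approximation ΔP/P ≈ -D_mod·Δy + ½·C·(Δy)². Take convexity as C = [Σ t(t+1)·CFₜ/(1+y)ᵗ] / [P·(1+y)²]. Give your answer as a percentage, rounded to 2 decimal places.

With y = 0.0685:
  t   CF        PV=CF/(1+0.0685)^t    t·PV        t(t+1)·PV
  1       175.00       163.7810       163.7810         327.5620
  2       175.00       153.2812       306.5625         919.6874
  3    10,175.00     8,340.8601    25,022.5804     100,090.3215
  Σ                  8,657.9224    25,492.9239     101,337.5710
P = 8,657.9224; D_Mac = 2.94446 yrs; D_mod = 2.75570 yrs; C = 10.25198.
Duration effect: -2.75570 × (-0.022) = +0.060625
Convexity effect: 0.5 × 10.25198 × (-0.022)² = +0.0024810
ΔP/P ≈ +0.060625 + 0.0024810 = +0.063106 = +6.3106%.

+6.31%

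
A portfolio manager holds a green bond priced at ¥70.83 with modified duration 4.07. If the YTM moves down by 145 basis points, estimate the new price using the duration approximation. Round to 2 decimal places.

Duration approximation: ΔP/P ≈ -D_mod · Δy = -4.07 × (-0.0145) = +0.059015.
New price ≈ 70.83 × (1 + 0.059015) = 75.01003245.

¥75.01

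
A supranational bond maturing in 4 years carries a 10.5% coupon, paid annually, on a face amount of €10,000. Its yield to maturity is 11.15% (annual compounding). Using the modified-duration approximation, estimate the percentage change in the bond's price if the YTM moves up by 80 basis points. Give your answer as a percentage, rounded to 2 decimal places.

Periodic yield y = 0.1115. Modified duration first:
  t   CF        PV=CF/(1+0.1115)^t    t·PV
  1     1,050.00       944.6694       944.6694
  2     1,050.00       849.9050     1,699.8099
  3     1,050.00       764.6468     2,293.9405
  4    11,050.00     7,239.7640    28,959.0560
  Σ                  9,798.9852    33,897.4758
P = 9,798.9852; D_Mac = 3.45928 yrs; D_mod = 3.45928/(1+0.1115) = 3.11227 yrs.
ΔP/P ≈ -D_mod · Δy = -3.11227 × (+0.008) = -0.024898 = -2.4898%.

-2.49%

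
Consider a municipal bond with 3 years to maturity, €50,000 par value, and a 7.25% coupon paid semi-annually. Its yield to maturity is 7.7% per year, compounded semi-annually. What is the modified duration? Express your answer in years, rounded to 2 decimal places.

2.65 years

Periodic yield y = 0.0385. First find Macaulay duration:
  t   CF        PV=CF/(1+0.0385)^t    t·PV
  1     1,812.50     1,745.3057     1,745.3057
  2     1,812.50     1,680.6025     3,361.2051
  3     1,812.50     1,618.2981     4,854.8942
  4     1,812.50     1,558.3034     6,233.2135
  5     1,812.50     1,500.5329     7,502.6643
  6    51,812.50    41,304.3263   247,825.9576
  Σ                 49,407.3688   271,523.2404
P = 49,407.3688; Macaulay duration = 271,523.2404 / 49,407.3688 = 5.49560 half-year periods = 2.74780 years.
Modified duration = D_Mac / (1 + y) = 2.74780 / 1.0385 = 2.64593 years.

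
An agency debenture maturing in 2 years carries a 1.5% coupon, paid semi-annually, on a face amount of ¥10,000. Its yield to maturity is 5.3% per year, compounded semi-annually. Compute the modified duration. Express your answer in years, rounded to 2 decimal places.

Periodic yield y = 0.0265. First find Macaulay duration:
  t   CF        PV=CF/(1+0.0265)^t    t·PV
  1        75.00        73.0638        73.0638
  2        75.00        71.1776       142.3552
  3        75.00        69.3401       208.0203
  4    10,075.00     9,074.2187    36,296.8746
  Σ                  9,287.8002    36,720.3139
P = 9,287.8002; Macaulay duration = 36,720.3139 / 9,287.8002 = 3.95361 half-year periods = 1.97680 years.
Modified duration = D_Mac / (1 + y) = 1.97680 / 1.0265 = 1.92577 years.

1.93 years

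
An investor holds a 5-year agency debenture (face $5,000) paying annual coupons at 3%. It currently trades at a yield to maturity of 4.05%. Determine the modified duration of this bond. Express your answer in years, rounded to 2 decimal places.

4.53 years

Periodic yield y = 0.0405. First find Macaulay duration:
  t   CF        PV=CF/(1+0.0405)^t    t·PV
  1       150.00       144.1615       144.1615
  2       150.00       138.5502       277.1004
  3       150.00       133.1573       399.4719
  4       150.00       127.9743       511.8974
  5     5,150.00     4,222.7640    21,113.8198
  Σ                  4,766.6073    22,446.4509
P = 4,766.6073; Macaulay duration = 22,446.4509 / 4,766.6073 = 4.70910 years.
Modified duration = D_Mac / (1 + y) = 4.70910 / 1.0405 = 4.52581 years.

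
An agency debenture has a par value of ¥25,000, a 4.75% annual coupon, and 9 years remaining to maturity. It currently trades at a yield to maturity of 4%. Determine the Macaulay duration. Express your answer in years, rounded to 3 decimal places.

Periodic yield y = 0.04. Discount each cash flow and weight by its year:
  t   CF        PV=CF/(1+0.04)^t    t·PV
  1     1,187.50     1,141.8269     1,141.8269
  2     1,187.50     1,097.9105     2,195.8210
  3     1,187.50     1,055.6832     3,167.0495
  4     1,187.50     1,015.0800     4,060.3199
  5     1,187.50       976.0384     4,880.1922
  6     1,187.50       938.4985     5,630.9910
  7     1,187.50       902.4024     6,316.8168
  8     1,187.50       867.6946     6,941.5569
  9    26,187.50    18,398.9901   165,590.9112
  Σ                 26,394.1247   199,925.4856
Price P = Σ PV = 26,394.1247.
Macaulay duration = Σ(t·PV) / P = 199,925.4856 / 26,394.1247 = 7.57462 years.

7.575 years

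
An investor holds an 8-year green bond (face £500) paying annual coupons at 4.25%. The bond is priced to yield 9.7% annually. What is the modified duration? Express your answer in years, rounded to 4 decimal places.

6.1142 years

Periodic yield y = 0.097. First find Macaulay duration:
  t   CF        PV=CF/(1+0.097)^t    t·PV
  1        21.25        19.3710        19.3710
  2        21.25        17.6582        35.3163
  3        21.25        16.0968        48.2903
  4        21.25        14.6735        58.6938
  5        21.25        13.3760        66.8799
  6        21.25        12.1932        73.1594
  7        21.25        11.1151        77.8056
  8       521.25       248.5381     1,988.3051
  Σ                    353.0219     2,367.8216
P = 353.0219; Macaulay duration = 2,367.8216 / 353.0219 = 6.70729 years.
Modified duration = D_Mac / (1 + y) = 6.70729 / 1.097 = 6.11422 years.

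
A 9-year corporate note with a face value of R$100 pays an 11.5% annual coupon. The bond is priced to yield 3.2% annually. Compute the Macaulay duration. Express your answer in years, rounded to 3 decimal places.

Periodic yield y = 0.032. Discount each cash flow and weight by its year:
  t   CF        PV=CF/(1+0.032)^t    t·PV
  1        11.50        11.1434        11.1434
  2        11.50        10.7979        21.5958
  3        11.50        10.4631        31.3892
  4        11.50        10.1386        40.5545
  5        11.50         9.8242        49.1212
  6        11.50         9.5196        57.1177
  7        11.50         9.2244        64.5711
  8        11.50         8.9384        71.5073
  9       111.50        83.9765       755.7882
  Σ                    164.0262     1,102.7884
Price P = Σ PV = 164.0262.
Macaulay duration = Σ(t·PV) / P = 1,102.7884 / 164.0262 = 6.72325 years.

6.723 years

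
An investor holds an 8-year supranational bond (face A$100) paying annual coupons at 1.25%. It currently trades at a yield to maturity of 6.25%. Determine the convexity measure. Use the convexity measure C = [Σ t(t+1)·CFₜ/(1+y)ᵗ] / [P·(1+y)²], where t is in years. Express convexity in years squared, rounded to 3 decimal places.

59.342

With y = 0.0625:
  t   CF        PV=CF/(1+0.0625)^t    t·PV        t(t+1)·PV
  1         1.25         1.1765         1.1765           2.3529
  2         1.25         1.1073         2.2145           6.6436
  3         1.25         1.0421         3.1264          12.5056
  4         1.25         0.9808         3.9233          19.6166
  5         1.25         0.9231         4.6157          27.6941
  6         1.25         0.8688         5.2130          36.4910
  7         1.25         0.8177         5.7241          45.7926
  8       101.25        62.3395       498.7162       4,488.4461
  Σ                     69.2559       524.7097       4,639.5426
P = 69.2559.
Convexity = Σ t(t+1)·PV / [P·(1+y)²] = 4,639.5426 / (69.2559 × 1.128906) = 59.34175.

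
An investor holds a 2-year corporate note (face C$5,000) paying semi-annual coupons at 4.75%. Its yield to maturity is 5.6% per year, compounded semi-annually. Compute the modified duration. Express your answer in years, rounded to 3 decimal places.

1.878 years

Periodic yield y = 0.028. First find Macaulay duration:
  t   CF        PV=CF/(1+0.028)^t    t·PV
  1       118.75       115.5156       115.5156
  2       118.75       112.3692       224.7385
  3       118.75       109.3086       327.9258
  4     5,118.75     4,583.4390    18,333.7562
  Σ                  4,920.6324    19,001.9360
P = 4,920.6324; Macaulay duration = 19,001.9360 / 4,920.6324 = 3.86169 half-year periods = 1.93084 years.
Modified duration = D_Mac / (1 + y) = 1.93084 / 1.028 = 1.87825 years.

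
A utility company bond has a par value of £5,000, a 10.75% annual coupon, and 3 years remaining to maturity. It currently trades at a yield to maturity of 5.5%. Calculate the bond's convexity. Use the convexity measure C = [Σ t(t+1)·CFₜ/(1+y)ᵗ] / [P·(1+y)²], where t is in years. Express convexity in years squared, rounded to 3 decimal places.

9.523

With y = 0.055:
  t   CF        PV=CF/(1+0.055)^t    t·PV        t(t+1)·PV
  1       537.50       509.4787       509.4787       1,018.9573
  2       537.50       482.9182       965.8363       2,897.5090
  3     5,537.50     4,715.8107    14,147.4320      56,589.7280
  Σ                  5,708.2075    15,622.7470      60,506.1944
P = 5,708.2075.
Convexity = Σ t(t+1)·PV / [P·(1+y)²] = 60,506.1944 / (5,708.2075 × 1.113025) = 9.52347.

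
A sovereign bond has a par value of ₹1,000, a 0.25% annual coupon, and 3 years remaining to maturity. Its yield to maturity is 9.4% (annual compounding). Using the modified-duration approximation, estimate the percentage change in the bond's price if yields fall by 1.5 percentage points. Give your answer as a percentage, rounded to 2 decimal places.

+4.10%

Periodic yield y = 0.094. Modified duration first:
  t   CF        PV=CF/(1+0.094)^t    t·PV
  1         2.50         2.2852         2.2852
  2         2.50         2.0888         4.1777
  3     1,002.50       765.6538     2,296.9613
  Σ                    770.0278     2,303.4241
P = 770.0278; D_Mac = 2.99135 yrs; D_mod = 2.99135/(1+0.094) = 2.73433 yrs.
ΔP/P ≈ -D_mod · Δy = -2.73433 × (-0.015) = +0.041015 = +4.1015%.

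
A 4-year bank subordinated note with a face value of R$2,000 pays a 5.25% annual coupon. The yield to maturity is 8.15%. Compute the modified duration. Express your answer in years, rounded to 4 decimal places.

3.4154 years

Periodic yield y = 0.0815. First find Macaulay duration:
  t   CF        PV=CF/(1+0.0815)^t    t·PV
  1       105.00        97.0874        97.0874
  2       105.00        89.7710       179.5421
  3       105.00        83.0060       249.0181
  4     2,105.00     1,538.6718     6,154.6874
  Σ                  1,808.5363     6,680.3349
P = 1,808.5363; Macaulay duration = 6,680.3349 / 1,808.5363 = 3.69378 years.
Modified duration = D_Mac / (1 + y) = 3.69378 / 1.0815 = 3.41542 years.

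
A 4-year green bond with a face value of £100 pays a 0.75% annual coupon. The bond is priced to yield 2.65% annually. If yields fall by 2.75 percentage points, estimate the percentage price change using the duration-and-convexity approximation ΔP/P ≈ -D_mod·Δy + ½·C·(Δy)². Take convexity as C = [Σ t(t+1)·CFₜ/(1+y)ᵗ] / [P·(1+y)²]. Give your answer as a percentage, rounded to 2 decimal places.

With y = 0.0265:
  t   CF        PV=CF/(1+0.0265)^t    t·PV        t(t+1)·PV
  1         0.75         0.7306         0.7306           1.4613
  2         0.75         0.7118         1.4236           4.2707
  3         0.75         0.6934         2.0802           8.3208
  4       100.75        90.7422       362.9687       1,814.8437
  Σ                     92.8780       367.2031       1,828.8965
P = 92.8780; D_Mac = 3.95361 yrs; D_mod = 3.85154 yrs; C = 18.68781.
Duration effect: -3.85154 × (-0.0275) = +0.105917
Convexity effect: 0.5 × 18.68781 × (-0.0275)² = +0.0070663
ΔP/P ≈ +0.105917 + 0.0070663 = +0.112984 = +11.2984%.

+11.30%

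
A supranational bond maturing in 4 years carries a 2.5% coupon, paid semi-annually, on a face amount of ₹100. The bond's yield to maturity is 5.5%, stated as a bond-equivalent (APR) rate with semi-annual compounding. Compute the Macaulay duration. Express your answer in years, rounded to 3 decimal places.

Periodic yield y = 0.0275. Discount each cash flow and weight by its period:
  t   CF        PV=CF/(1+0.0275)^t    t·PV
  1         1.25         1.2165         1.2165
  2         1.25         1.1840         2.3680
  3         1.25         1.1523         3.4569
  4         1.25         1.1215         4.4858
  5         1.25         1.0914         5.4572
  6         1.25         1.0622         6.3734
  7         1.25         1.0338         7.2366
  8       101.25        81.4968       651.9741
  Σ                     89.3585       682.5686
Price P = Σ PV = 89.3585.
Macaulay duration = Σ(t·PV) / P = 682.5686 / 89.3585 = 7.63854 half-year periods.
In years: 7.63854 / 2 = 3.81927 years.

3.819 years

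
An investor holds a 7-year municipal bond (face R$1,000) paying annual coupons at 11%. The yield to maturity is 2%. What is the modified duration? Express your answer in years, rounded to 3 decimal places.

Periodic yield y = 0.02. First find Macaulay duration:
  t   CF        PV=CF/(1+0.02)^t    t·PV
  1       110.00       107.8431       107.8431
  2       110.00       105.7286       211.4571
  3       110.00       103.6555       310.9664
  4       110.00       101.6230       406.4920
  5       110.00        99.6304       498.1519
  6       110.00        97.6769       586.0611
  7     1,110.00       966.3218     6,764.2526
  Σ                  1,582.4792     8,885.2243
P = 1,582.4792; Macaulay duration = 8,885.2243 / 1,582.4792 = 5.61475 years.
Modified duration = D_Mac / (1 + y) = 5.61475 / 1.02 = 5.50466 years.

5.505 years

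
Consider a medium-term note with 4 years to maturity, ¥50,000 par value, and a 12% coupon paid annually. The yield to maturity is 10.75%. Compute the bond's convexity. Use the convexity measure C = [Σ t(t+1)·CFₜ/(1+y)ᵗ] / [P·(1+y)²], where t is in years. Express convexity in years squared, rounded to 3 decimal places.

13.146

With y = 0.1075:
  t   CF        PV=CF/(1+0.1075)^t    t·PV        t(t+1)·PV
  1     6,000.00     5,417.6072     5,417.6072      10,835.2144
  2     6,000.00     4,891.7447     9,783.4893      29,350.4680
  3     6,000.00     4,416.9252    13,250.7756      53,003.1025
  4    56,000.00    37,223.1470   148,892.5880     744,462.9400
  Σ                 51,949.4241   177,344.4602     837,651.7250
P = 51,949.4241.
Convexity = Σ t(t+1)·PV / [P·(1+y)²] = 837,651.7250 / (51,949.4241 × 1.226556) = 13.14605.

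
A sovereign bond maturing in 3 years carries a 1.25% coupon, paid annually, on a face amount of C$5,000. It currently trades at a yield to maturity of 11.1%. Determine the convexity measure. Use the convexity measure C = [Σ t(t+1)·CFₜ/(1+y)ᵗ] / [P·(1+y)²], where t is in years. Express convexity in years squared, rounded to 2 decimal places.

With y = 0.111:
  t   CF        PV=CF/(1+0.111)^t    t·PV        t(t+1)·PV
  1        62.50        56.2556        56.2556         112.5113
  2        62.50        50.6351       101.2703         303.8108
  3     5,062.50     3,691.6699    11,075.0097      44,300.0387
  Σ                  3,798.5606    11,232.5355      44,716.3607
P = 3,798.5606.
Convexity = Σ t(t+1)·PV / [P·(1+y)²] = 44,716.3607 / (3,798.5606 × 1.234321) = 9.53716.

9.54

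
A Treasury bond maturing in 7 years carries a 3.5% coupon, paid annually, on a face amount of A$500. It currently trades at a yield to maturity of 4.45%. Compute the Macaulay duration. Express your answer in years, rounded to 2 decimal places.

Periodic yield y = 0.0445. Discount each cash flow and weight by its year:
  t   CF        PV=CF/(1+0.0445)^t    t·PV
  1        17.50        16.7544        16.7544
  2        17.50        16.0406        32.0812
  3        17.50        15.3572        46.0717
  4        17.50        14.7029        58.8118
  5        17.50        14.0765        70.3827
  6        17.50        13.4768        80.8609
  7       517.50       381.5498     2,670.8487
  Σ                    471.9584     2,975.8114
Price P = Σ PV = 471.9584.
Macaulay duration = Σ(t·PV) / P = 2,975.8114 / 471.9584 = 6.30524 years.

6.31 years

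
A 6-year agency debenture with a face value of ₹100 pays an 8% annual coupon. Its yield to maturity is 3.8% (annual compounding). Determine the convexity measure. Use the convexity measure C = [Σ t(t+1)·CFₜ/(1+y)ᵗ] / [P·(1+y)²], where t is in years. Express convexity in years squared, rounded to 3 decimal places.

31.221

With y = 0.038:
  t   CF        PV=CF/(1+0.038)^t    t·PV        t(t+1)·PV
  1         8.00         7.7071         7.7071          15.4143
  2         8.00         7.4250        14.8500          44.5499
  3         8.00         7.1532        21.4595          85.8379
  4         8.00         6.8913        27.5652         137.8258
  5         8.00         6.6390        33.1950         199.1703
  6       108.00        86.3455       518.0729       3,626.5104
  Σ                    122.1611       622.8497       4,109.3085
P = 122.1611.
Convexity = Σ t(t+1)·PV / [P·(1+y)²] = 4,109.3085 / (122.1611 × 1.077444) = 31.22060.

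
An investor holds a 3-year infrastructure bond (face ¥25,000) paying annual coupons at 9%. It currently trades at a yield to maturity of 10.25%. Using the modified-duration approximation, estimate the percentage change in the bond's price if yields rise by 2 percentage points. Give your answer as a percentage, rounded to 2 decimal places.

-5.00%

Periodic yield y = 0.1025. Modified duration first:
  t   CF        PV=CF/(1+0.1025)^t    t·PV
  1     2,250.00     2,040.8163     2,040.8163
  2     2,250.00     1,851.0806     3,702.1611
  3    27,250.00    20,334.3696    61,003.1087
  Σ                 24,226.2665    66,746.0861
P = 24,226.2665; D_Mac = 2.75511 yrs; D_mod = 2.75511/(1+0.1025) = 2.49897 yrs.
ΔP/P ≈ -D_mod · Δy = -2.49897 × (+0.02) = -0.049979 = -4.9979%.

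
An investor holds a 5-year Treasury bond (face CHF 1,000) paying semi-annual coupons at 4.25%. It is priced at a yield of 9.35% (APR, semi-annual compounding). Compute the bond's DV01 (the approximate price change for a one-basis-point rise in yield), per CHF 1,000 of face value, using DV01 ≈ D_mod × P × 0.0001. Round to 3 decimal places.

CHF 0.343

Periodic yield y = 0.04675.
  t   CF        PV=CF/(1+0.04675)^t    t·PV
  1        21.25        20.3009        20.3009
  2        21.25        19.3943        38.7885
  3        21.25        18.5281        55.5842
  4        21.25        17.7006        70.8022
  5        21.25        16.9100        84.5501
  6        21.25        16.1548        96.9287
  7        21.25        15.4333       108.0329
  8        21.25        14.7440       117.9520
  9        21.25        14.0855       126.7695
  10    1,021.25       646.6993     6,466.9927
  Σ                    799.9507     7,186.7018
P = 799.9507; D_Mac = 8.98393 half-year periods = 4.49197 yrs; D_mod = 4.29135 yrs.
DV01 ≈ 4.29135 × 799.9507 × 0.0001 = 0.343286.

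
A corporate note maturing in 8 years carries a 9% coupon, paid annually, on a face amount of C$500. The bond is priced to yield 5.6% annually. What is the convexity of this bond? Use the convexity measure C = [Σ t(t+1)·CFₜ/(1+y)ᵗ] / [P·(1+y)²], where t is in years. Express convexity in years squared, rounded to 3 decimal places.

With y = 0.056:
  t   CF        PV=CF/(1+0.056)^t    t·PV        t(t+1)·PV
  1        45.00        42.6136        42.6136          85.2273
  2        45.00        40.3538        80.7076         242.1229
  3        45.00        38.2138       114.6415         458.5662
  4        45.00        36.1874       144.7494         723.7471
  5        45.00        34.2683       171.3416       1,028.0499
  6        45.00        32.4511       194.7064       1,362.9449
  7        45.00        30.7302       215.1113       1,720.8900
  8       545.00       352.4400     2,819.5198      25,375.6779
  Σ                    607.2582     3,783.3913      30,997.2261
P = 607.2582.
Convexity = Σ t(t+1)·PV / [P·(1+y)²] = 30,997.2261 / (607.2582 × 1.115136) = 45.77429.

45.774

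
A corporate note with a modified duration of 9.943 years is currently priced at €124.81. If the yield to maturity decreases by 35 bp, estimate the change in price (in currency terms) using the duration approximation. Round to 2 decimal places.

+€4.34

Duration approximation: ΔP/P ≈ -D_mod · Δy = -9.943 × (-0.0035) = +0.0348005.
ΔP ≈ 124.81 × (+0.0348005) = +4.343450405.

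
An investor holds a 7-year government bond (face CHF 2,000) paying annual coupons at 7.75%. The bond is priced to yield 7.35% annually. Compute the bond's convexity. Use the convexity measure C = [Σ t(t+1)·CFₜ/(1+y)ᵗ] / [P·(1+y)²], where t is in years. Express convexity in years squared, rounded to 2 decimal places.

36.49

With y = 0.0735:
  t   CF        PV=CF/(1+0.0735)^t    t·PV        t(t+1)·PV
  1       155.00       144.3875       144.3875         288.7750
  2       155.00       134.5016       269.0033         807.0099
  3       155.00       125.2926       375.8779       1,503.5117
  4       155.00       116.7141       466.8566       2,334.2830
  5       155.00       108.7230       543.6150       3,261.6902
  6       155.00       101.2790       607.6740       4,253.7180
  7     2,155.00     1,311.6952     9,181.8665      73,454.9318
  Σ                  2,042.5932    11,589.2808      85,903.9196
P = 2,042.5932.
Convexity = Σ t(t+1)·PV / [P·(1+y)²] = 85,903.9196 / (2,042.5932 × 1.152402) = 36.49447.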